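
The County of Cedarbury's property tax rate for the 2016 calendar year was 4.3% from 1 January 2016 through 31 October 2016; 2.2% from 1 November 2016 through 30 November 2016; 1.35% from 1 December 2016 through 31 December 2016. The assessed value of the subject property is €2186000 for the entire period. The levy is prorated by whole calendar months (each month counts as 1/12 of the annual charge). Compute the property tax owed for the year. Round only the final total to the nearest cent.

1 January – 31 October 2016: 10 months at 4.3% → €2186000 × 4.3% × 10/12 = €78331.6667
1 November – 30 November 2016: 1 month at 2.2% → €2186000 × 2.2% × 1/12 = €4007.6667
1 December – 31 December 2016: 1 month at 1.35% → €2186000 × 1.35% × 1/12 = €2459.2500
Total = €84798.5833

€84798.58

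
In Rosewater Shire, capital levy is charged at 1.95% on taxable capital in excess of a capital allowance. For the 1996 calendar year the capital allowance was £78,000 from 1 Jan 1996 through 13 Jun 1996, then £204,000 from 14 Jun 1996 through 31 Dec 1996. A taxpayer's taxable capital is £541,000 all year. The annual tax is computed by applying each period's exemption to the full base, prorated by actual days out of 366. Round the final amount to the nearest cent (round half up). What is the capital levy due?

1 Jan – 13 Jun 1996: 165 days, exemption £78,000 → (£541,000 − £78,000) × 1.95% × 165/366 = £4,070.2254
14 Jun – 31 Dec 1996: 201 days, exemption £204,000 → (£541,000 − £204,000) × 1.95% × 201/366 = £3,608.9385
Total = £7,679.1639

£7,679.16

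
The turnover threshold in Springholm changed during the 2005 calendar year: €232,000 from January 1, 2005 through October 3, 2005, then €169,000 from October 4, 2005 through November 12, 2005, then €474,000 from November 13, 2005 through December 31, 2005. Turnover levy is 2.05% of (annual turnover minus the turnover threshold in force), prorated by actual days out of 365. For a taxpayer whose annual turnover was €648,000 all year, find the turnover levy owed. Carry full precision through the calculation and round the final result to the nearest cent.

€8,003.54

January 1 – October 3, 2005: 276 days, exemption €232,000 → (€648,000 − €232,000) × 2.05% × 276/365 = €6,448.5699
October 4 – November 12, 2005: 40 days, exemption €169,000 → (€648,000 − €169,000) × 2.05% × 40/365 = €1,076.1096
November 13 – December 31, 2005: 49 days, exemption €474,000 → (€648,000 − €474,000) × 2.05% × 49/365 = €478.8575
Total = €8,003.5370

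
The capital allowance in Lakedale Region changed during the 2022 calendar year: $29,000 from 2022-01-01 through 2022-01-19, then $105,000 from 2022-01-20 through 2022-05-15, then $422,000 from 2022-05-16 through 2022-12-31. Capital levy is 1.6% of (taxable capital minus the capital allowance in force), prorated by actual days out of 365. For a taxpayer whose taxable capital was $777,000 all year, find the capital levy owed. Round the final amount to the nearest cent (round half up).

2022-01-01 to 2022-01-19: 19 days, exemption $29,000 → ($777,000 − $29,000) × 1.6% × 19/365 = $622.9918
2022-01-20 to 2022-05-15: 116 days, exemption $105,000 → ($777,000 − $105,000) × 1.6% × 116/365 = $3,417.0740
2022-05-16 to 2022-12-31: 230 days, exemption $422,000 → ($777,000 − $422,000) × 1.6% × 230/365 = $3,579.1781
Total = $7,619.2438

$7,619.24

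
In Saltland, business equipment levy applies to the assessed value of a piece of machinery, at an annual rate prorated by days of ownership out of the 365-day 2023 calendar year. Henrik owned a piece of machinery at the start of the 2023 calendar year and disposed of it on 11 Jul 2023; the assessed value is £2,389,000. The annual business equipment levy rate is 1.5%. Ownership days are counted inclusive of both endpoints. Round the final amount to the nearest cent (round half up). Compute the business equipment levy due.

Days held (1 Jan – 11 Jul 2023): 192 out of 365
Tax = £2,389,000 × 1.5% × 192/365 = £18,850.1918

£18,850.19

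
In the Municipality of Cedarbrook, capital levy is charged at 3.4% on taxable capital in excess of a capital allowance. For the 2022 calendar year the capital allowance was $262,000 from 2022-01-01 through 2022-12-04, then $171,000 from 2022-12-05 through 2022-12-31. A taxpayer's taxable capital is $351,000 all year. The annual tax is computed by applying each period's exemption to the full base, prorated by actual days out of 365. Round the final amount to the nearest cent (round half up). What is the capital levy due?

$3,254.87

2022-01-01 to 2022-12-04: 338 days, exemption $262,000 → ($351,000 − $262,000) × 3.4% × 338/365 = $2,802.1589
2022-12-05 to 2022-12-31: 27 days, exemption $171,000 → ($351,000 − $171,000) × 3.4% × 27/365 = $452.7123
Total = $3,254.8712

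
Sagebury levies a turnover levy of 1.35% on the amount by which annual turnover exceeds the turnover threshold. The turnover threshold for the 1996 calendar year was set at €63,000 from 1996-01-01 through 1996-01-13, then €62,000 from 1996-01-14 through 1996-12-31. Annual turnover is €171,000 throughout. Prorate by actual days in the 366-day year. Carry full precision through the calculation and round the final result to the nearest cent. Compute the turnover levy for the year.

€1,471.02

1996-01-01 to 1996-01-13: 13 days, exemption €63,000 → (€171,000 − €63,000) × 1.35% × 13/366 = €51.7869
1996-01-14 to 1996-12-31: 353 days, exemption €62,000 → (€171,000 − €62,000) × 1.35% × 353/366 = €1,419.2336
Total = €1,471.0205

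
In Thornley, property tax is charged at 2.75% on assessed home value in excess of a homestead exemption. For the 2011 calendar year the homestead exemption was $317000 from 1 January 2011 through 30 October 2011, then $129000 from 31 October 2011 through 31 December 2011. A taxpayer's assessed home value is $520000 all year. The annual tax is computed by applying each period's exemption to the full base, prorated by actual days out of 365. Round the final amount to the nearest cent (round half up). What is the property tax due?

$6460.69

1 January – 30 October 2011: 303 days, exemption $317000 → ($520000 − $317000) × 2.75% × 303/365 = $4634.2397
31 October – 31 December 2011: 62 days, exemption $129000 → ($520000 − $129000) × 2.75% × 62/365 = $1826.4521
Total = $6460.6918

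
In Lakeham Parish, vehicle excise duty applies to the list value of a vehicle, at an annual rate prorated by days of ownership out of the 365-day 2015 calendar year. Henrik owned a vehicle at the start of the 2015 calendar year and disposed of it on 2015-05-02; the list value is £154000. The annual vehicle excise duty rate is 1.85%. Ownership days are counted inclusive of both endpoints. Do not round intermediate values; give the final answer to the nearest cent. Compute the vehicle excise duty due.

£952.27

Days held (2015-01-01 to 2015-05-02): 122 out of 365
Tax = £154000 × 1.85% × 122/365 = £952.2685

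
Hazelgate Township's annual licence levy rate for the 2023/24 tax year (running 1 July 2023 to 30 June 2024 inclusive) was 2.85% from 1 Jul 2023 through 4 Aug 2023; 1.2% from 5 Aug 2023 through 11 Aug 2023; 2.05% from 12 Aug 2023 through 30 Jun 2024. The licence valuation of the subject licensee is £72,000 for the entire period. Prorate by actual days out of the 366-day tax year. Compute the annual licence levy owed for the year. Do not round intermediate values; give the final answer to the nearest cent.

£1,519.38

1 Jul – 4 Aug 2023: 35 days at 2.85% → £72,000 × 2.85% × 35/366 = £196.2295
5 Aug – 11 Aug 2023: 7 days at 1.2% → £72,000 × 1.2% × 7/366 = £16.5246
12 Aug 2023 – 30 Jun 2024: 324 days at 2.05% → £72,000 × 2.05% × 324/366 = £1,306.6230
Total = £1,519.3770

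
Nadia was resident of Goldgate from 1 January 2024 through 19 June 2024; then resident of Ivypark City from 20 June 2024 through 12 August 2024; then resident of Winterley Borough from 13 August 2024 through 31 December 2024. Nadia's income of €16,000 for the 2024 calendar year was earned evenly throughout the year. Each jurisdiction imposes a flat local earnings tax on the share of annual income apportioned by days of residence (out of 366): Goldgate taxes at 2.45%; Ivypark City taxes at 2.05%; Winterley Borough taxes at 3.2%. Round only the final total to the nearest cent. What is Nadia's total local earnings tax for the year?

Goldgate, 1 January – 19 June 2024: 171 days → €16,000 × 2.45% × 171/366 = €183.1475
Ivypark City, 20 June – 12 August 2024: 54 days → €16,000 × 2.05% × 54/366 = €48.3934
Winterley Borough, 13 August – 31 December 2024: 141 days → €16,000 × 3.2% × 141/366 = €197.2459
Total = €428.7869

€428.79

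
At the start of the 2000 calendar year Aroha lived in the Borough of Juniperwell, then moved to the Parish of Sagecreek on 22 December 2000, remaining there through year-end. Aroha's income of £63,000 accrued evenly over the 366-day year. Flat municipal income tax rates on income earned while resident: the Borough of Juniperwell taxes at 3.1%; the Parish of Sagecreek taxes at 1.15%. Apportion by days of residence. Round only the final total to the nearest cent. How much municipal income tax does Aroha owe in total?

The Borough of Juniperwell, 1 January – 21 December 2000: 356 days → £63,000 × 3.1% × 356/366 = £1,899.6393
The Parish of Sagecreek, 22 December – 31 December 2000: 10 days → £63,000 × 1.15% × 10/366 = £19.7951
Total = £1,919.4344

£1,919.43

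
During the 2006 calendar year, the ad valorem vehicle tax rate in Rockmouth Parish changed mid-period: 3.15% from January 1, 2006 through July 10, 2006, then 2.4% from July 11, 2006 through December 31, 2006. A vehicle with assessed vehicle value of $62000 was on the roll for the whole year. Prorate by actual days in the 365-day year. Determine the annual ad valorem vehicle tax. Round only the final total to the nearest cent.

January 1 – July 10, 2006: 191 days at 3.15% → $62000 × 3.15% × 191/365 = $1021.9808
July 11 – December 31, 2006: 174 days at 2.4% → $62000 × 2.4% × 174/365 = $709.3479
Total = $1731.3288

$1731.33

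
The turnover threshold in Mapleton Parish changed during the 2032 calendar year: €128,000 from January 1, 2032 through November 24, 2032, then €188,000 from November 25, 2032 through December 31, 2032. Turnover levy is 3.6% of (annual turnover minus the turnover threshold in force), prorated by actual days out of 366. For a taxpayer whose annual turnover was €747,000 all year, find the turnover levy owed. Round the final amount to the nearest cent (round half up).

€22,065.64

January 1 – November 24, 2032: 329 days, exemption €128,000 → (€747,000 − €128,000) × 3.6% × 329/366 = €20,031.2459
November 25 – December 31, 2032: 37 days, exemption €188,000 → (€747,000 − €188,000) × 3.6% × 37/366 = €2,034.3934
Total = €22,065.6393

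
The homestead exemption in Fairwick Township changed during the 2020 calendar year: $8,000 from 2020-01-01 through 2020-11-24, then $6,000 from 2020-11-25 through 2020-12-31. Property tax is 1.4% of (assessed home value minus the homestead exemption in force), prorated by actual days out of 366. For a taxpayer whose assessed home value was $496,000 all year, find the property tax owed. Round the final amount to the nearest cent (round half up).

2020-01-01 to 2020-11-24: 329 days, exemption $8,000 → ($496,000 − $8,000) × 1.4% × 329/366 = $6,141.3333
2020-11-25 to 2020-12-31: 37 days, exemption $6,000 → ($496,000 − $6,000) × 1.4% × 37/366 = $693.4973
Total = $6,834.8306

$6,834.83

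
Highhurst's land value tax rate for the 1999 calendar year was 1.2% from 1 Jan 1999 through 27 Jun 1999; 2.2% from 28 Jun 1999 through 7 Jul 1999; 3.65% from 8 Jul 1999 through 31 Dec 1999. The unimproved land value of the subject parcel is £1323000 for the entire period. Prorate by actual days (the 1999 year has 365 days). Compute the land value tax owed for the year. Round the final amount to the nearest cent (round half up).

1 Jan – 27 Jun 1999: 178 days at 1.2% → £1323000 × 1.2% × 178/365 = £7742.2685
28 Jun – 7 Jul 1999: 10 days at 2.2% → £1323000 × 2.2% × 10/365 = £797.4247
8 Jul – 31 Dec 1999: 177 days at 3.65% → £1323000 × 3.65% × 177/365 = £23417.1000
Total = £31956.7932

£31956.79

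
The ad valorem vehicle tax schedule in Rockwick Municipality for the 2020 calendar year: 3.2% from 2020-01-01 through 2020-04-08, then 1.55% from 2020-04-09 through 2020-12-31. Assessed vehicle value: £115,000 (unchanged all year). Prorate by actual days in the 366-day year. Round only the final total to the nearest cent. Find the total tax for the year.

2020-01-01 to 2020-04-08: 99 days at 3.2% → £115,000 × 3.2% × 99/366 = £995.4098
2020-04-09 to 2020-12-31: 267 days at 1.55% → £115,000 × 1.55% × 267/366 = £1,300.3484
Total = £2,295.7582

£2,295.76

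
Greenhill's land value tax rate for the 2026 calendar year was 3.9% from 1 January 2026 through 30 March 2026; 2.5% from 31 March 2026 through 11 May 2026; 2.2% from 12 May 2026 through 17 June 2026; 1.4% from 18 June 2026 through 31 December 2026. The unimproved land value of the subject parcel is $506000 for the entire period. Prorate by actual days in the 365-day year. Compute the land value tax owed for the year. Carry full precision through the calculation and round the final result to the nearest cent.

$11219.34

1 January – 30 March 2026: 89 days at 3.9% → $506000 × 3.9% × 89/365 = $4811.8521
31 March – 11 May 2026: 42 days at 2.5% → $506000 × 2.5% × 42/365 = $1455.6164
12 May – 17 June 2026: 37 days at 2.2% → $506000 × 2.2% × 37/365 = $1128.4493
18 June – 31 December 2026: 197 days at 1.4% → $506000 × 1.4% × 197/365 = $3823.4192
Total = $11219.3370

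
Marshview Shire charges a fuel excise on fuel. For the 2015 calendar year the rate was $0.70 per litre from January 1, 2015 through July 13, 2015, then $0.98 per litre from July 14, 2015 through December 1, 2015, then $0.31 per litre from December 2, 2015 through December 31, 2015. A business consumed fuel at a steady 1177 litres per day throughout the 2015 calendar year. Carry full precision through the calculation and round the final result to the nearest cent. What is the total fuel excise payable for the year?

$333,420.56

January 1 – July 13, 2015: 194 days × 1177 litres/day = 228,338 litres at $0.70/litre → $159,836.60
July 14 – December 1, 2015: 141 days × 1177 litres/day = 165,957 litres at $0.98/litre → $162,637.86
December 2 – December 31, 2015: 30 days × 1177 litres/day = 35,310 litres at $0.31/litre → $10,946.10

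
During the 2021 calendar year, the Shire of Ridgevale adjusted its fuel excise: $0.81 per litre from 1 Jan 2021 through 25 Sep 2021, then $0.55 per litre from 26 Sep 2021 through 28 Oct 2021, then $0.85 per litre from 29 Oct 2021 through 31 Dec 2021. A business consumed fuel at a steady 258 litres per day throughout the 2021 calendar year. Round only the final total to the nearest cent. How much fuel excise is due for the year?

$74724.54

1 Jan – 25 Sep 2021: 268 days × 258 litres/day = 69,144 litres at $0.81/litre → $56006.64
26 Sep – 28 Oct 2021: 33 days × 258 litres/day = 8,514 litres at $0.55/litre → $4682.70
29 Oct – 31 Dec 2021: 64 days × 258 litres/day = 16,512 litres at $0.85/litre → $14035.20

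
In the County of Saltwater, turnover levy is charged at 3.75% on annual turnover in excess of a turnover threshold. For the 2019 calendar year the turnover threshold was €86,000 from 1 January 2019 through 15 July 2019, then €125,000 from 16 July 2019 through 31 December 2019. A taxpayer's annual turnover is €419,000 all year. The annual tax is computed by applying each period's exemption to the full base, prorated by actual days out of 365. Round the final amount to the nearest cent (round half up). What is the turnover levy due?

€11,810.34

1 January – 15 July 2019: 196 days, exemption €86,000 → (€419,000 − €86,000) × 3.75% × 196/365 = €6,705.6164
16 July – 31 December 2019: 169 days, exemption €125,000 → (€419,000 − €125,000) × 3.75% × 169/365 = €5,104.7260
Total = €11,810.3425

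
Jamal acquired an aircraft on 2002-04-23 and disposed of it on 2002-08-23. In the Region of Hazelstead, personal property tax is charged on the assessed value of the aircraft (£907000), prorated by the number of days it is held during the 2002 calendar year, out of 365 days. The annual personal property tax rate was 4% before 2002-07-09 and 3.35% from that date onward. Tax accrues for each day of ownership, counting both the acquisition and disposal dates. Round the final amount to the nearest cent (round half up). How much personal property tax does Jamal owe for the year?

2002-04-23 to 2002-07-08: 77 days at 4% → £907000 × 4% × 77/365 = £7653.5890
2002-07-09 to 2002-08-23: 46 days at 3.35% → £907000 × 3.35% × 46/365 = £3829.2795
Total = £11482.8685

£11482.87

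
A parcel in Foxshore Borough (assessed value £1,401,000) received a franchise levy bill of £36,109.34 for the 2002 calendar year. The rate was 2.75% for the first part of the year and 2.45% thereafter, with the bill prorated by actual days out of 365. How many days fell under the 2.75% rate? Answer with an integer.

155 days

Let d = days at the first rate; then 365 − d days at the second rate.
£1,401,000 × [2.75%·d + 2.45%·(365−d)] / 365 = £36,109.34
Solving gives d = 155, so the new rate took effect on 5 Jun 2002.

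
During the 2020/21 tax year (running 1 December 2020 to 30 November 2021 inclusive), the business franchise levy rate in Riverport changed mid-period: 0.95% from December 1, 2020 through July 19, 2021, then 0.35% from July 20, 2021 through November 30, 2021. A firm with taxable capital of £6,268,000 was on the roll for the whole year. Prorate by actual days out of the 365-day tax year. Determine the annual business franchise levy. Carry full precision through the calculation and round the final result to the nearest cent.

December 1, 2020 – July 19, 2021: 231 days at 0.95% → £6,268,000 × 0.95% × 231/365 = £37,685.2767
July 20 – November 30, 2021: 134 days at 0.35% → £6,268,000 × 0.35% × 134/365 = £8,053.9507
Total = £45,739.2274

£45,739.23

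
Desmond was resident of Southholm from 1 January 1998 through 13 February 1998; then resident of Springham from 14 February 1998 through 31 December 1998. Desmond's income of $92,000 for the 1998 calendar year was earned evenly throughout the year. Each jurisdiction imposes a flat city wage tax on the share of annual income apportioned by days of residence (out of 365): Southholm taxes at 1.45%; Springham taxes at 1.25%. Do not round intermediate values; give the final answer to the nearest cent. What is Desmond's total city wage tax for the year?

$1,172.18

Southholm, 1 January – 13 February 1998: 44 days → $92,000 × 1.45% × 44/365 = $160.8110
Springham, 14 February – 31 December 1998: 321 days → $92,000 × 1.25% × 321/365 = $1,011.3699
Total = $1,172.1808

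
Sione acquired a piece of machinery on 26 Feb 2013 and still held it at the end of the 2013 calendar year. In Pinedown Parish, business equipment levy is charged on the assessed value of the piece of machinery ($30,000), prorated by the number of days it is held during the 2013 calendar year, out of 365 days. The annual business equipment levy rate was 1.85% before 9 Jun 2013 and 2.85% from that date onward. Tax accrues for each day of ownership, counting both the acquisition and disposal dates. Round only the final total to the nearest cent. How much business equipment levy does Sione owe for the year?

26 Feb – 8 Jun 2013: 103 days at 1.85% → $30,000 × 1.85% × 103/365 = $156.6164
9 Jun – 31 Dec 2013: 206 days at 2.85% → $30,000 × 2.85% × 206/365 = $482.5479
Total = $639.1644

$639.16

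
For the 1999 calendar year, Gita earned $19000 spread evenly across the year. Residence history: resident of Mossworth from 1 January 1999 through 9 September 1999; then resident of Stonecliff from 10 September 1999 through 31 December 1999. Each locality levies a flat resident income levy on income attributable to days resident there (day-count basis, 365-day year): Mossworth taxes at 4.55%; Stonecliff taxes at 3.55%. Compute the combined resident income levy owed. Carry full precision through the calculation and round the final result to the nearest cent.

$805.68

Mossworth, 1 January – 9 September 1999: 252 days → $19000 × 4.55% × 252/365 = $596.8603
Stonecliff, 10 September – 31 December 1999: 113 days → $19000 × 3.55% × 113/365 = $208.8178
Total = $805.6781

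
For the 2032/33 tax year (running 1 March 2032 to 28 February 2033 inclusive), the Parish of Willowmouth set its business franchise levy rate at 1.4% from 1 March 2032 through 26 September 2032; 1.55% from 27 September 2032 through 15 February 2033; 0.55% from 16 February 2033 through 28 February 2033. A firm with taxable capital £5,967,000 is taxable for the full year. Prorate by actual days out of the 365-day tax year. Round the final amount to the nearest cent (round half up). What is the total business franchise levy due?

1 March – 26 September 2032: 210 days at 1.4% → £5,967,000 × 1.4% × 210/365 = £48,062.9589
27 September 2032 – 15 February 2033: 142 days at 1.55% → £5,967,000 × 1.55% × 142/365 = £35,981.8274
16 February – 28 February 2033: 13 days at 0.55% → £5,967,000 × 0.55% × 13/365 = £1,168.8781
Total = £85,213.6644

£85,213.66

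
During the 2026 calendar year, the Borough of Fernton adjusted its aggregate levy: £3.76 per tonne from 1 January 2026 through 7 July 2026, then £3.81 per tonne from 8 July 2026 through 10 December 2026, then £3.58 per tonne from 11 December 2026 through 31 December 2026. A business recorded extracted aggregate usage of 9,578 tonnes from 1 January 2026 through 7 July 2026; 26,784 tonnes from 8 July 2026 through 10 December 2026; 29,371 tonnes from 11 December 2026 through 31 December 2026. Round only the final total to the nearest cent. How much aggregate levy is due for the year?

1 January – 7 July 2026: 9,578 tonnes at £3.76/tonne → £36,013.28
8 July – 10 December 2026: 26,784 tonnes at £3.81/tonne → £102,047.04
11 December – 31 December 2026: 29,371 tonnes at £3.58/tonne → £105,148.18

£243,208.50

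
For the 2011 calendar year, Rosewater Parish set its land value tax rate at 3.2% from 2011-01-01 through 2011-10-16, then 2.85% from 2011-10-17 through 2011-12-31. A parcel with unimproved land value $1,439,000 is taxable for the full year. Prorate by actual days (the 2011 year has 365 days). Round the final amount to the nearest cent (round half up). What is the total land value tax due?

2011-01-01 to 2011-10-16: 289 days at 3.2% → $1,439,000 × 3.2% × 289/365 = $36,459.9233
2011-10-17 to 2011-12-31: 76 days at 2.85% → $1,439,000 × 2.85% × 76/365 = $8,539.3808
Total = $44,999.3041

$44,999.30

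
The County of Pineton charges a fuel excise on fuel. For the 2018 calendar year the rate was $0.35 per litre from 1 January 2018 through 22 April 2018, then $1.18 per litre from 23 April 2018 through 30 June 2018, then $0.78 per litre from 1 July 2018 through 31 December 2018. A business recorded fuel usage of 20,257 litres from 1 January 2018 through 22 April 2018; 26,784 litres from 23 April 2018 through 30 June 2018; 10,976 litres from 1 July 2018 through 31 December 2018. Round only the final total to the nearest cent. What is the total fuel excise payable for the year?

$47,256.35

1 January – 22 April 2018: 20,257 litres at $0.35/litre → $7,089.95
23 April – 30 June 2018: 26,784 litres at $1.18/litre → $31,605.12
1 July – 31 December 2018: 10,976 litres at $0.78/litre → $8,561.28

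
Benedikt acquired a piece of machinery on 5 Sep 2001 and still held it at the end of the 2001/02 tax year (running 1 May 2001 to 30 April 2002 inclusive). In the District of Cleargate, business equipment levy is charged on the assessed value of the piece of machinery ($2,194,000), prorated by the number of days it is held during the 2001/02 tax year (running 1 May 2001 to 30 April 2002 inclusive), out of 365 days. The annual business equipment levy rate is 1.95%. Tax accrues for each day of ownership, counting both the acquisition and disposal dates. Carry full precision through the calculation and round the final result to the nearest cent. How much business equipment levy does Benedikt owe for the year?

Days held (5 Sep 2001 – 30 Apr 2002): 238 out of 365
Tax = $2,194,000 × 1.95% × 238/365 = $27,896.8603

$27,896.86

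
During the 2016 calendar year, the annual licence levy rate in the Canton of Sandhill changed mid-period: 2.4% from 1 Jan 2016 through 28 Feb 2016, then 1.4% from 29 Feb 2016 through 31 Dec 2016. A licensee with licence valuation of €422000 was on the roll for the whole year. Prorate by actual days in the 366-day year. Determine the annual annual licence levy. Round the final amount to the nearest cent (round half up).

€6588.27

1 Jan – 28 Feb 2016: 59 days at 2.4% → €422000 × 2.4% × 59/366 = €1632.6557
29 Feb – 31 Dec 2016: 307 days at 1.4% → €422000 × 1.4% × 307/366 = €4955.6175
Total = €6588.2732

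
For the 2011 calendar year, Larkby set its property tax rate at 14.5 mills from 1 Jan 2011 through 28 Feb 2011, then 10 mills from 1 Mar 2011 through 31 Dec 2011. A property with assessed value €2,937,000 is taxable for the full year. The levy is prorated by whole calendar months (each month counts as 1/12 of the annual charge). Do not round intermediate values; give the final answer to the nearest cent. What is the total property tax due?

€31,572.75

1 Jan – 28 Feb 2011: 2 months at 14.5 mills → €2,937,000 × 1.45% × 2/12 = €7,097.7500
1 Mar – 31 Dec 2011: 10 months at 10 mills → €2,937,000 × 1% × 10/12 = €24,475.0000
Total = €31,572.7500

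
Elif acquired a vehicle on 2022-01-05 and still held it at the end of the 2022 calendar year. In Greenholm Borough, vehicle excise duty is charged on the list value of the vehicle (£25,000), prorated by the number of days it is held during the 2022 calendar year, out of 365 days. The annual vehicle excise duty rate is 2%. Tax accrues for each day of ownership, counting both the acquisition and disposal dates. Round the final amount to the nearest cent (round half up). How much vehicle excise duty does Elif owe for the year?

£494.52

Days held (2022-01-05 to 2022-12-31): 361 out of 365
Tax = £25,000 × 2% × 361/365 = £494.5205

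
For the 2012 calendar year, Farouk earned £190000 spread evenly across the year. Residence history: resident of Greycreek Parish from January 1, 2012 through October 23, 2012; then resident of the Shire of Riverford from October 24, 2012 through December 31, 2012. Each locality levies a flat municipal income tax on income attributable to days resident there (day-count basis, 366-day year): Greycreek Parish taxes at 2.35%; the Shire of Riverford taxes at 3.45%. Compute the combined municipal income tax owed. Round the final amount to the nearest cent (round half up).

£4859.02

Greycreek Parish, January 1 – October 23, 2012: 297 days → £190000 × 2.35% × 297/366 = £3623.2377
The Shire of Riverford, October 24 – December 31, 2012: 69 days → £190000 × 3.45% × 69/366 = £1235.7787
Total = £4859.0164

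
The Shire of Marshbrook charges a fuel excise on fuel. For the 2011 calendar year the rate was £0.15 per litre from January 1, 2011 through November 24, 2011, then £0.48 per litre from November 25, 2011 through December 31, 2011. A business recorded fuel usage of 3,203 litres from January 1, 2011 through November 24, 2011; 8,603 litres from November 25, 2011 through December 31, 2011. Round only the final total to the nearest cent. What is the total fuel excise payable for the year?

January 1 – November 24, 2011: 3,203 litres at £0.15/litre → £480.45
November 25 – December 31, 2011: 8,603 litres at £0.48/litre → £4,129.44

£4,609.89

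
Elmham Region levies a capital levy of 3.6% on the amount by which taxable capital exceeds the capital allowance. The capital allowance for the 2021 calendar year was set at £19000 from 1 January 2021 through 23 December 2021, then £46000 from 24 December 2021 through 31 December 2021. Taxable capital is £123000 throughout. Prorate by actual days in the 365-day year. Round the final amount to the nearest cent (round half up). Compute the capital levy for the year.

1 January – 23 December 2021: 357 days, exemption £19000 → (£123000 − £19000) × 3.6% × 357/365 = £3661.9397
24 December – 31 December 2021: 8 days, exemption £46000 → (£123000 − £46000) × 3.6% × 8/365 = £60.7562
Total = £3722.6959

£3722.70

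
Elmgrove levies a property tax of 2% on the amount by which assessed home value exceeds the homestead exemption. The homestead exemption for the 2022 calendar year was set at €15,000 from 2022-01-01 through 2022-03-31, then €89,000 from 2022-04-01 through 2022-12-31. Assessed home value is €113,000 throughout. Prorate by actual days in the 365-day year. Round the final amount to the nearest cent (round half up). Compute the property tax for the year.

2022-01-01 to 2022-03-31: 90 days, exemption €15,000 → (€113,000 − €15,000) × 2% × 90/365 = €483.2877
2022-04-01 to 2022-12-31: 275 days, exemption €89,000 → (€113,000 − €89,000) × 2% × 275/365 = €361.6438
Total = €844.9315

€844.93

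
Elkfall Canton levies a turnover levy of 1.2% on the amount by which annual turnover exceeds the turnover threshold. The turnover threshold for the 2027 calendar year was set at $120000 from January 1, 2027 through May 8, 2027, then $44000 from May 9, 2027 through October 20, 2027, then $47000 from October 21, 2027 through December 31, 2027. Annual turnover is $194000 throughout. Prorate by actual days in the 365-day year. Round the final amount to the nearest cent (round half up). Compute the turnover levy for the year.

January 1 – May 8, 2027: 128 days, exemption $120000 → ($194000 − $120000) × 1.2% × 128/365 = $311.4082
May 9 – October 20, 2027: 165 days, exemption $44000 → ($194000 − $44000) × 1.2% × 165/365 = $813.6986
October 21 – December 31, 2027: 72 days, exemption $47000 → ($194000 − $47000) × 1.2% × 72/365 = $347.9671
Total = $1473.0740

$1473.07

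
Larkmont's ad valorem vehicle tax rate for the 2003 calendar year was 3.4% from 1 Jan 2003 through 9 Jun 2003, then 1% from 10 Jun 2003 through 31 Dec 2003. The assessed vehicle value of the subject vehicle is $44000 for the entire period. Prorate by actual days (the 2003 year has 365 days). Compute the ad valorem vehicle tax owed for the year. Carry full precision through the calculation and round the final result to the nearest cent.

$902.90

1 Jan – 9 Jun 2003: 160 days at 3.4% → $44000 × 3.4% × 160/365 = $655.7808
10 Jun – 31 Dec 2003: 205 days at 1% → $44000 × 1% × 205/365 = $247.1233
Total = $902.9041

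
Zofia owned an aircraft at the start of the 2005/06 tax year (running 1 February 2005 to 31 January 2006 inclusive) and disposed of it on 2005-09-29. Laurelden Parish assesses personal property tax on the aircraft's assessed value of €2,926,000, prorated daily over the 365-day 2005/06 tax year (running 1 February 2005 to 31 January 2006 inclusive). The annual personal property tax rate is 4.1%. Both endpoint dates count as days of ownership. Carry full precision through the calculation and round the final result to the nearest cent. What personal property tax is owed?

€79,210.43

Days held (2005-02-01 to 2005-09-29): 241 out of 365
Tax = €2,926,000 × 4.1% × 241/365 = €79,210.4274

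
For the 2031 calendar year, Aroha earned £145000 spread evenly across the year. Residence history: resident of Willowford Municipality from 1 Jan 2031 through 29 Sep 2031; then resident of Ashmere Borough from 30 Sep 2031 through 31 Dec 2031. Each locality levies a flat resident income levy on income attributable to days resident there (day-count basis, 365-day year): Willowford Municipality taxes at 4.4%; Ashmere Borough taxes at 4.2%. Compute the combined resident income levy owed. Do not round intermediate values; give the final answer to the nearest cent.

£6306.11

Willowford Municipality, 1 Jan – 29 Sep 2031: 272 days → £145000 × 4.4% × 272/365 = £4754.4110
Ashmere Borough, 30 Sep – 31 Dec 2031: 93 days → £145000 × 4.2% × 93/365 = £1551.6986
Total = £6306.1096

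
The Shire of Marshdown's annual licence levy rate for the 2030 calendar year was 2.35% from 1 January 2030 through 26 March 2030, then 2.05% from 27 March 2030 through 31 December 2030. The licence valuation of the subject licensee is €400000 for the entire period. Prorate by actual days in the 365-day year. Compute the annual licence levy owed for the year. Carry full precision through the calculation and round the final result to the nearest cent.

1 January – 26 March 2030: 85 days at 2.35% → €400000 × 2.35% × 85/365 = €2189.0411
27 March – 31 December 2030: 280 days at 2.05% → €400000 × 2.05% × 280/365 = €6290.4110
Total = €8479.4521

€8479.45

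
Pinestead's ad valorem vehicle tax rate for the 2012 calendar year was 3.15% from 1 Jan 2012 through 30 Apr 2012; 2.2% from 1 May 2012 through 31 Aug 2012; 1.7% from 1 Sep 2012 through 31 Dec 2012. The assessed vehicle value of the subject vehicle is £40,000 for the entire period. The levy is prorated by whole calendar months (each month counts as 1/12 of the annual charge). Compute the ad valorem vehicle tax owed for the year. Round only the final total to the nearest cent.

£940.00

1 Jan – 30 Apr 2012: 4 months at 3.15% → £40,000 × 3.15% × 4/12 = £420.0000
1 May – 31 Aug 2012: 4 months at 2.2% → £40,000 × 2.2% × 4/12 = £293.3333
1 Sep – 31 Dec 2012: 4 months at 1.7% → £40,000 × 1.7% × 4/12 = £226.6667
Total = £940.0000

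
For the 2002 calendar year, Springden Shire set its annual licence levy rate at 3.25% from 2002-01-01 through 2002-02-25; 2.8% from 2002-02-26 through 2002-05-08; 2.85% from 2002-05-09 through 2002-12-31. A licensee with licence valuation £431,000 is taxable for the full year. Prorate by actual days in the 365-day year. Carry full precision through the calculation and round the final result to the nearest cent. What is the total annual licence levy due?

2002-01-01 to 2002-02-25: 56 days at 3.25% → £431,000 × 3.25% × 56/365 = £2,149.0959
2002-02-26 to 2002-05-08: 72 days at 2.8% → £431,000 × 2.8% × 72/365 = £2,380.5370
2002-05-09 to 2002-12-31: 237 days at 2.85% → £431,000 × 2.85% × 237/365 = £7,975.8616
Total = £12,505.4945

£12,505.49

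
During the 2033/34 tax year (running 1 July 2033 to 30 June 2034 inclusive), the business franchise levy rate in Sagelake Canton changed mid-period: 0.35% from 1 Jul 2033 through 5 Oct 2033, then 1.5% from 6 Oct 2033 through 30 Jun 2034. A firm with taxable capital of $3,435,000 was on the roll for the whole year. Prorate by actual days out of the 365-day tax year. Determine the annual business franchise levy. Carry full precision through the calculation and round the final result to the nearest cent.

$41,027.08

1 Jul – 5 Oct 2033: 97 days at 0.35% → $3,435,000 × 0.35% × 97/365 = $3,195.0205
6 Oct 2033 – 30 Jun 2034: 268 days at 1.5% → $3,435,000 × 1.5% × 268/365 = $37,832.0548
Total = $41,027.0753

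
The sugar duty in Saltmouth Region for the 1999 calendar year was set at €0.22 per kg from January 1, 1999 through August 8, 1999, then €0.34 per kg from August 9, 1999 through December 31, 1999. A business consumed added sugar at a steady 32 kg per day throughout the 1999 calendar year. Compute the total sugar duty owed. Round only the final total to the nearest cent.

January 1 – August 8, 1999: 220 days × 32 kg/day = 7,040 kg at €0.22/kg → €1,548.80
August 9 – December 31, 1999: 145 days × 32 kg/day = 4,640 kg at €0.34/kg → €1,577.60

€3,126.40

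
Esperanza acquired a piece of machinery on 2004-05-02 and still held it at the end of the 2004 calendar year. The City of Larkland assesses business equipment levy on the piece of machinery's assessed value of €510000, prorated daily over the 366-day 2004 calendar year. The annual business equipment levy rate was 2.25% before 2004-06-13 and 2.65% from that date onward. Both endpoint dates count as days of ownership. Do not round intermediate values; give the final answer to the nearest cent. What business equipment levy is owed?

€8775.90

2004-05-02 to 2004-06-12: 42 days at 2.25% → €510000 × 2.25% × 42/366 = €1316.8033
2004-06-13 to 2004-12-31: 202 days at 2.65% → €510000 × 2.65% × 202/366 = €7459.0984
Total = €8775.9016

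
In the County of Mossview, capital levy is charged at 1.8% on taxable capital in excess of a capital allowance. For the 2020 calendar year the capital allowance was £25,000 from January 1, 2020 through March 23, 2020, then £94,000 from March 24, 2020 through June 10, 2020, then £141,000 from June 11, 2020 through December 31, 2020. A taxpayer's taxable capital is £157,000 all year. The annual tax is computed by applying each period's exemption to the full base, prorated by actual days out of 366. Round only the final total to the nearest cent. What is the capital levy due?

January 1 – March 23, 2020: 83 days, exemption £25,000 → (£157,000 − £25,000) × 1.8% × 83/366 = £538.8197
March 24 – June 10, 2020: 79 days, exemption £94,000 → (£157,000 − £94,000) × 1.8% × 79/366 = £244.7705
June 11 – December 31, 2020: 204 days, exemption £141,000 → (£157,000 − £141,000) × 1.8% × 204/366 = £160.5246
Total = £944.1148

£944.11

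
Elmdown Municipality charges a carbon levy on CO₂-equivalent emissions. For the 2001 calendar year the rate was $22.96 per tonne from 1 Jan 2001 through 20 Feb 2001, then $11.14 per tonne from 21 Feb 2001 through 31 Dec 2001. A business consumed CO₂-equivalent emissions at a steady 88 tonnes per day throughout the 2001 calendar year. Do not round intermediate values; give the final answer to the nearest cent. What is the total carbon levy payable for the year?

$410,864.96

1 Jan – 20 Feb 2001: 51 days × 88 tonnes/day = 4,488 tonnes at $22.96/tonne → $103,044.48
21 Feb – 31 Dec 2001: 314 days × 88 tonnes/day = 27,632 tonnes at $11.14/tonne → $307,820.48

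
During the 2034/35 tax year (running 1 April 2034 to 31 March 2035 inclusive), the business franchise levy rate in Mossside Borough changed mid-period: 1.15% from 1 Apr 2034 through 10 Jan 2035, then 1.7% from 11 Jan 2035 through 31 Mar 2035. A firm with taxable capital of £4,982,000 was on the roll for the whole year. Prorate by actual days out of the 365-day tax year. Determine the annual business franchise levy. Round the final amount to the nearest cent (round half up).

1 Apr 2034 – 10 Jan 2035: 285 days at 1.15% → £4,982,000 × 1.15% × 285/365 = £44,735.6301
11 Jan – 31 Mar 2035: 80 days at 1.7% → £4,982,000 × 1.7% × 80/365 = £18,563.0685
Total = £63,298.6986

£63,298.70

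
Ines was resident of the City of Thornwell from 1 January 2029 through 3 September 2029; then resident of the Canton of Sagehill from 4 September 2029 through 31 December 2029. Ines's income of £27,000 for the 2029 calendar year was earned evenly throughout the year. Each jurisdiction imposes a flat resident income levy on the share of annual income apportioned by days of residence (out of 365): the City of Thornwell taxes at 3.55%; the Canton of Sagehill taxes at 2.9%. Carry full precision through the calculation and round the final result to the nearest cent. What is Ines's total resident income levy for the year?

The City of Thornwell, 1 January – 3 September 2029: 246 days → £27,000 × 3.55% × 246/365 = £646.0027
The Canton of Sagehill, 4 September – 31 December 2029: 119 days → £27,000 × 2.9% × 119/365 = £255.2795
Total = £901.2822

£901.28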